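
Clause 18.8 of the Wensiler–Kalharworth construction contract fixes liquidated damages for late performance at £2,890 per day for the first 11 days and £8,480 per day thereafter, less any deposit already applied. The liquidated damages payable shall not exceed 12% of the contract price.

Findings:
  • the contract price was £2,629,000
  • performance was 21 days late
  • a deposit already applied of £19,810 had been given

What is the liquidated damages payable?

First 11 days: 11 × £2,890 = £31,790
Remaining days: (21 − 11) × £8,480 = £84,800
Accrued per-day damages: £31,790 + £84,800 = £116,590
Less deposit already applied: £116,590 − £19,810 = £96,780
Cap: 12% of £2,629,000 = £315,480
Cap at £315,480: £96,780 is within the cap, no reduction.

£96,780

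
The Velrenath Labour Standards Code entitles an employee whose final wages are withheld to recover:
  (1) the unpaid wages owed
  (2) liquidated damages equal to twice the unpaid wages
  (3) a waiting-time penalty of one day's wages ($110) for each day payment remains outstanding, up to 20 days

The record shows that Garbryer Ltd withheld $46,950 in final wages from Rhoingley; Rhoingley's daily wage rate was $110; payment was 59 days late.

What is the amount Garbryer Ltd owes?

Doubled: 2 × $46,950 = $93,900
Penalty days: min(59, 20) = 20
Waiting-time penalty: 20 × $110 = $2,200
Total award: $46,950 + $93,900 + $2,200 = $143,050

$143,050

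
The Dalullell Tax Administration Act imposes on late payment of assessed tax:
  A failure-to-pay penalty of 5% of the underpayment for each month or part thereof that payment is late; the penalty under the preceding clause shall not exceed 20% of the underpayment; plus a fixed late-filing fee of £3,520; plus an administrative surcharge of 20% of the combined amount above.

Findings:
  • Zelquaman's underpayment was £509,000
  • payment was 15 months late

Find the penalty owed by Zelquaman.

Accrued rate: 5% × 15 = 75%, capped at 20% → 20%
Failure-to-pay penalty: 20% of £509,000 = £101,800
Penalty before surcharge: £101,800 + £3,520 = £105,320
Administrative surcharge: 20% of £105,320 = £21,064
Total penalty: £105,320 + £21,064 = £126,384

£126,384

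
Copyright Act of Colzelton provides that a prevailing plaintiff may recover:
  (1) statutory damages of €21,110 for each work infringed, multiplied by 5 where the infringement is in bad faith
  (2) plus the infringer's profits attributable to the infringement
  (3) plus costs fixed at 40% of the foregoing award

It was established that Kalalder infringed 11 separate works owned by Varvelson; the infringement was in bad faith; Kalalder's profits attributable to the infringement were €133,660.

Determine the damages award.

€1,812,594

Statutory damages: 11 × €21,110 = €232,210
Multiplied by 5: 5 × €232,210 = €1,161,050
Combined award: €1,161,050 + €133,660 = €1,294,710
Costs: 40% of €1,294,710 = €517,884
Award plus costs: €1,294,710 + €517,884 = €1,812,594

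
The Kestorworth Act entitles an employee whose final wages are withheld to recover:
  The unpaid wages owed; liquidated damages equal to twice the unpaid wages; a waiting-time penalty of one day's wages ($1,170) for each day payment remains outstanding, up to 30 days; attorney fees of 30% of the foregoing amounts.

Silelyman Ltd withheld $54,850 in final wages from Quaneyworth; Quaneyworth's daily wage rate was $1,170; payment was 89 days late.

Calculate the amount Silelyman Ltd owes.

Doubled: 2 × $54,850 = $109,700
Penalty days: min(89, 30) = 30
Waiting-time penalty: 30 × $1,170 = $35,100
Subtotal: $54,850 + $109,700 + $35,100 = $199,650
Attorney fees: 30% of $199,650 = $59,895
Total award: $199,650 + $59,895 = $259,545

$259,545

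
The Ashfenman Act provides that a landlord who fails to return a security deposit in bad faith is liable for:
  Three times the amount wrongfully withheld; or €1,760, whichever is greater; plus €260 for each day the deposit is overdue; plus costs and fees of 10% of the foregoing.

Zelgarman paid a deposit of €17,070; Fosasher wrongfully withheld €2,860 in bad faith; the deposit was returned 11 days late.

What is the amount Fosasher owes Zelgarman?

Trebled: 3 × €2,860 = €8,580
Minimum €1,760: €8,580 meets the minimum, no increase.
Late-return penalty: 11 × €260 = €2,860
Damages plus late penalty: €8,580 + €2,860 = €11,440
Costs and fees: 10% of €11,440 = €1,144
Total recovery: €11,440 + €1,144 = €12,584

€12,584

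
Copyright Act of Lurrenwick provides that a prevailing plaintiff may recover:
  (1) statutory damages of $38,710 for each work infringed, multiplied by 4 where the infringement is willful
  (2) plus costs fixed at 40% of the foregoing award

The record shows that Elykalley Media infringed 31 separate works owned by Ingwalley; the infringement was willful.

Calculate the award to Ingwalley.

Award: $6,720,056

Statutory damages: 31 × $38,710 = $1,200,010
Multiplied by 4: 4 × $1,200,010 = $4,800,040
Costs: 40% of $4,800,040 = $1,920,016
Award plus costs: $4,800,040 + $1,920,016 = $6,720,056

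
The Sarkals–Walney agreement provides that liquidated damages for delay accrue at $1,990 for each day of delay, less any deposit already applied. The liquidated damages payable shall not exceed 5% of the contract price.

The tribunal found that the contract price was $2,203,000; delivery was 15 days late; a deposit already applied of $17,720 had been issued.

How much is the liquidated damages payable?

Per-day damages: 15 × $1,990 = $29,850
Less deposit already applied: $29,850 − $17,720 = $12,130
Cap: 5% of $2,203,000 = $110,150
Cap at $110,150: $12,130 is within the cap, no reduction.

$12,130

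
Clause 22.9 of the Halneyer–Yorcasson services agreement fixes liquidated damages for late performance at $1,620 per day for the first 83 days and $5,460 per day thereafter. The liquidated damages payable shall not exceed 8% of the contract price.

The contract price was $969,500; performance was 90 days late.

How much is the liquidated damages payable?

First 83 days: 83 × $1,620 = $134,460
Remaining days: (90 − 83) × $5,460 = $38,220
Accrued per-day damages: $134,460 + $38,220 = $172,680
Cap: 8% of $969,500 = $77,560
Cap at $77,560: $172,680 exceeds the cap → $77,560

$77,560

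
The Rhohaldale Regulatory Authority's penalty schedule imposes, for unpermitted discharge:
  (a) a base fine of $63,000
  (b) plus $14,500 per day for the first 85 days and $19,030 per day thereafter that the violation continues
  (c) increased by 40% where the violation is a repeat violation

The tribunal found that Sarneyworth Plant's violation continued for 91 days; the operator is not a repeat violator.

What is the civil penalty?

$1,409,680

First 85 days: 85 × $14,500 = $1,232,500
Remaining days: (91 − 85) × $19,030 = $114,180
Per-day component: $1,232,500 + $114,180 = $1,346,680
Base plus per-day: $63,000 + $1,346,680 = $1,409,680
The operator is not a repeat violator: no 40% increase.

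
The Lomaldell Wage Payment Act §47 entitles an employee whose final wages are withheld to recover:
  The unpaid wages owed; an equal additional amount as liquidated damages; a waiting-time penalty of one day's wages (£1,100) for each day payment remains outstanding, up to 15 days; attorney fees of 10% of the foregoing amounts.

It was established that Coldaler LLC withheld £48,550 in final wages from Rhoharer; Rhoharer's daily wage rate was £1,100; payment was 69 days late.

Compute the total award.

£124,960

Liquidated damages (equal amount): £48,550
Penalty days: min(69, 15) = 15
Waiting-time penalty: 15 × £1,100 = £16,500
Subtotal: £48,550 + £48,550 + £16,500 = £113,600
Attorney fees: 10% of £113,600 = £11,360
Total award: £113,600 + £11,360 = £124,960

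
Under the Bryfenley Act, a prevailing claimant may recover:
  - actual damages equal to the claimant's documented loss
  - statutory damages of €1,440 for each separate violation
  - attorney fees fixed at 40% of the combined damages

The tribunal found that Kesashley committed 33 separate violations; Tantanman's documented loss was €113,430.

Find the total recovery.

€225,330

Statutory damages: 33 × €1,440 = €47,520
Combined damages: €113,430 + €47,520 = €160,950
Attorney fees: 40% of €160,950 = €64,380
Total recovery: €160,950 + €64,380 = €225,330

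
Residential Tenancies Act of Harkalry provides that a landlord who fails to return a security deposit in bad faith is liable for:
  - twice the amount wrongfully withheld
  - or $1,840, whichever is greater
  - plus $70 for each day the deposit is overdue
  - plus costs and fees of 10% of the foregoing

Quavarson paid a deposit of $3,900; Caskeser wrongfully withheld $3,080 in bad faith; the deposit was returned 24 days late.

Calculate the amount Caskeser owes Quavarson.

$8,624

Doubled: 2 × $3,080 = $6,160
Minimum $1,840: $6,160 meets the minimum, no increase.
Late-return penalty: 24 × $70 = $1,680
Damages plus late penalty: $6,160 + $1,680 = $7,840
Costs and fees: 10% of $7,840 = $784
Total recovery: $7,840 + $784 = $8,624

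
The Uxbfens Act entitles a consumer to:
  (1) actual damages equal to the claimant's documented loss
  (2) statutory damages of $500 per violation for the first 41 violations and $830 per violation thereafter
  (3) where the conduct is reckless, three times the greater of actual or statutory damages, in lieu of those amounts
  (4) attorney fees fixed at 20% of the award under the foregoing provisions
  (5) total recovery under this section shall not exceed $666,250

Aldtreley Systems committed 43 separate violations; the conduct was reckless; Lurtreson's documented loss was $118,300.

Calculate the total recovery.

$425,880

First 41 violations: 41 × $500 = $20,500
Remaining violations: (43 − 41) × $830 = $1,660
Statutory damages: $20,500 + $1,660 = $22,160
Greater of actual damages ($118,300) or statutory damages ($22,160): $118,300
Trebled: 3 × $118,300 = $354,900
Attorney fees: 20% of $354,900 = $70,980
Total before cap: $354,900 + $70,980 = $425,880
Cap at $666,250: $425,880 is within the cap, no reduction.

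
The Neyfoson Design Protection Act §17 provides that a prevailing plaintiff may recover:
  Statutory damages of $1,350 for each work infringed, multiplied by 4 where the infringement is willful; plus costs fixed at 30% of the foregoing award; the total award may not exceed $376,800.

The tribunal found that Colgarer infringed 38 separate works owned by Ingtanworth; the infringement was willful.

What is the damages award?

$266,760

Statutory damages: 38 × $1,350 = $51,300
Multiplied by 4: 4 × $51,300 = $205,200
Costs: 30% of $205,200 = $61,560
Award plus costs: $205,200 + $61,560 = $266,760
Cap at $376,800: $266,760 is within the cap, no reduction.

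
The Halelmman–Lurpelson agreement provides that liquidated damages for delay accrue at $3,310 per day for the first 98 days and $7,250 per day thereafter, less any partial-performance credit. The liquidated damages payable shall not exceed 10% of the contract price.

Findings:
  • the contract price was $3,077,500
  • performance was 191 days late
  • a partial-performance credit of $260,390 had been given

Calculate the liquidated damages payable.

Liquidated damages: $307,750

First 98 days: 98 × $3,310 = $324,380
Remaining days: (191 − 98) × $7,250 = $674,250
Accrued per-day damages: $324,380 + $674,250 = $998,630
Less partial-performance credit: $998,630 − $260,390 = $738,240
Cap: 10% of $3,077,500 = $307,750
Cap at $307,750: $738,240 exceeds the cap → $307,750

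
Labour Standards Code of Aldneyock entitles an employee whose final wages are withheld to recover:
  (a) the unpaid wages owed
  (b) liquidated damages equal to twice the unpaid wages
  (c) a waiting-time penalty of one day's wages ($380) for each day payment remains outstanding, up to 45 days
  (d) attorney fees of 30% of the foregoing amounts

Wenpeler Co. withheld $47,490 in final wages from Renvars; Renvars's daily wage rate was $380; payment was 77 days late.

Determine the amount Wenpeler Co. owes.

$207,441

Doubled: 2 × $47,490 = $94,980
Penalty days: min(77, 45) = 45
Waiting-time penalty: 45 × $380 = $17,100
Subtotal: $47,490 + $94,980 + $17,100 = $159,570
Attorney fees: 30% of $159,570 = $47,871
Total award: $159,570 + $47,871 = $207,441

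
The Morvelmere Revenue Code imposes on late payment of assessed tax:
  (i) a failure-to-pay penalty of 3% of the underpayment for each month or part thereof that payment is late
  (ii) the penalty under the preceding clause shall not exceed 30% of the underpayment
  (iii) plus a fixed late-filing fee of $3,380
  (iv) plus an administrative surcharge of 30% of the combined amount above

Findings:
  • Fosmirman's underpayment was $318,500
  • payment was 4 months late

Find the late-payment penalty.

Penalty: $54,080

Accrued rate: 3% × 4 = 12%, capped at 30% → 12%
Failure-to-pay penalty: 12% of $318,500 = $38,220
Penalty before surcharge: $38,220 + $3,380 = $41,600
Administrative surcharge: 30% of $41,600 = $12,480
Total penalty: $41,600 + $12,480 = $54,080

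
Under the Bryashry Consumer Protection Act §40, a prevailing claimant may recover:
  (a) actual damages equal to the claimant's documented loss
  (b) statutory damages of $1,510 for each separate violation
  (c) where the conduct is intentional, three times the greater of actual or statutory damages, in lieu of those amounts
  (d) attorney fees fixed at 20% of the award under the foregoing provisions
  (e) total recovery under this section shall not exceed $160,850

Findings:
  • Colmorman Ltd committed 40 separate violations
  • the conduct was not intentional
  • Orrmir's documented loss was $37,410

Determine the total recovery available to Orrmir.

Statutory damages: 40 × $1,510 = $60,400
Conduct not intentional: the in-lieu enhancement does not apply.
Actual plus statutory damages: $37,410 + $60,400 = $97,810
Attorney fees: 20% of $97,810 = $19,562
Total before cap: $97,810 + $19,562 = $117,372
Cap at $160,850: $117,372 is within the cap, no reduction.

Total recovery: $117,372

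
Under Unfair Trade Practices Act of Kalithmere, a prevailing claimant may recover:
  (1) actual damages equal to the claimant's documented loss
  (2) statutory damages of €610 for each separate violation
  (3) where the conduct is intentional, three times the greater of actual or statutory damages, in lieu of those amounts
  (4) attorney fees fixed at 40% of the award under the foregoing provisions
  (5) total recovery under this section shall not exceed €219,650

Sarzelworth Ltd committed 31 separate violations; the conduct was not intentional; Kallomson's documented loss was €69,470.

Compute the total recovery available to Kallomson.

Total recovery: €123,732

Statutory damages: 31 × €610 = €18,910
Conduct not intentional: the in-lieu enhancement does not apply.
Actual plus statutory damages: €69,470 + €18,910 = €88,380
Attorney fees: 40% of €88,380 = €35,352
Total before cap: €88,380 + €35,352 = €123,732
Cap at €219,650: €123,732 is within the cap, no reduction.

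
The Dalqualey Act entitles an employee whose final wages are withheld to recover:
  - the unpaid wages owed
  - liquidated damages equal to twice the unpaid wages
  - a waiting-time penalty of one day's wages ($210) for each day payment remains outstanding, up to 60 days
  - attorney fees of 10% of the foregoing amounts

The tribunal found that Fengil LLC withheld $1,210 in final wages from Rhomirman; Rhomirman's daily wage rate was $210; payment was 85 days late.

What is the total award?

$17,853

Doubled: 2 × $1,210 = $2,420
Penalty days: min(85, 60) = 60
Waiting-time penalty: 60 × $210 = $12,600
Subtotal: $1,210 + $2,420 + $12,600 = $16,230
Attorney fees: 10% of $16,230 = $1,623
Total award: $16,230 + $1,623 = $17,853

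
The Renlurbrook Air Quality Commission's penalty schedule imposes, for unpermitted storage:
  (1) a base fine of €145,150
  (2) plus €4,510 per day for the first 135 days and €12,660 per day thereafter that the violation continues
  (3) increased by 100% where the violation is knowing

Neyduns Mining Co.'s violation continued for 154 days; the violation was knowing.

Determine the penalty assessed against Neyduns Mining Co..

Civil penalty: €1,989,080

First 135 days: 135 × €4,510 = €608,850
Remaining days: (154 − 135) × €12,660 = €240,540
Per-day component: €608,850 + €240,540 = €849,390
Base plus per-day: €145,150 + €849,390 = €994,540
Enhancement: 100% of €994,540 = €994,540
Enhanced fine: €994,540 + €994,540 = €1,989,080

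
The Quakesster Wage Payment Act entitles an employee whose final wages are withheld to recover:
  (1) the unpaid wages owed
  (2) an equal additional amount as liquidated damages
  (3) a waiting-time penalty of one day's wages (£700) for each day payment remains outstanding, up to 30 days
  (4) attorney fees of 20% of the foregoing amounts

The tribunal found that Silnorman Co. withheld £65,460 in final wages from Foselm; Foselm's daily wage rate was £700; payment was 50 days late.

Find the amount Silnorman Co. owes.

Liquidated damages (equal amount): £65,460
Penalty days: min(50, 30) = 30
Waiting-time penalty: 30 × £700 = £21,000
Subtotal: £65,460 + £65,460 + £21,000 = £151,920
Attorney fees: 20% of £151,920 = £30,384
Total award: £151,920 + £30,384 = £182,304

Total award: £182,304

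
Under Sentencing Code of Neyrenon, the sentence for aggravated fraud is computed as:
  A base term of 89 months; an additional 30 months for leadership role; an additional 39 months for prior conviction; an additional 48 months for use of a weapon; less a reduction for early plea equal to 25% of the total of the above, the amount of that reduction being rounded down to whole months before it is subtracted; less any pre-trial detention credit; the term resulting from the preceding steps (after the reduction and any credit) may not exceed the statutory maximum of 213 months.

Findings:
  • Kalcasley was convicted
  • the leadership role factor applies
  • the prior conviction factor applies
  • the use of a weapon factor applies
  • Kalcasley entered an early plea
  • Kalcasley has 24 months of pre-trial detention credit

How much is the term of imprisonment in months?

131 months

Leadership role enhancement: +30 months
Prior conviction enhancement: +39 months
Use of a weapon enhancement: +48 months
Adjusted term: 89 months + 30 months + 39 months + 48 months = 206 months
Early plea reduction: 25% of 206 months = 51 months (rounded down)
After reduction: 206 − 51 = 155 months
Less pre-trial detention credit: 155 months − 24 months = 131 months
Cap at 213 months: 131 months is within the cap, no reduction.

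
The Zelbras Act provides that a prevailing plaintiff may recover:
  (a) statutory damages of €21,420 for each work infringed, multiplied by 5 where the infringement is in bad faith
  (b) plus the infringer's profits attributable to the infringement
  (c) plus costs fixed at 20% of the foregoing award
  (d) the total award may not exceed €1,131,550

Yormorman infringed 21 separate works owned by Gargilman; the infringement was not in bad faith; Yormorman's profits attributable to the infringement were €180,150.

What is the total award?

Statutory damages: 21 × €21,420 = €449,820
Infringement not in bad faith: no ×5 enhancement.
Combined award: €449,820 + €180,150 = €629,970
Costs: 20% of €629,970 = €125,994
Award plus costs: €629,970 + €125,994 = €755,964
Cap at €1,131,550: €755,964 is within the cap, no reduction.

Award: €755,964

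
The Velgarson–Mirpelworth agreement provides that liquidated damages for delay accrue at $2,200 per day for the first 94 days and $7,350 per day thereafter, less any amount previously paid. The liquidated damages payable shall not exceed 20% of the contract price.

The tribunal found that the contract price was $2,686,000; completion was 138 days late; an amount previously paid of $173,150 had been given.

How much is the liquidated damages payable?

Liquidated damages: $357,050

First 94 days: 94 × $2,200 = $206,800
Remaining days: (138 − 94) × $7,350 = $323,400
Accrued per-day damages: $206,800 + $323,400 = $530,200
Less amount previously paid: $530,200 − $173,150 = $357,050
Cap: 20% of $2,686,000 = $537,200
Cap at $537,200: $357,050 is within the cap, no reduction.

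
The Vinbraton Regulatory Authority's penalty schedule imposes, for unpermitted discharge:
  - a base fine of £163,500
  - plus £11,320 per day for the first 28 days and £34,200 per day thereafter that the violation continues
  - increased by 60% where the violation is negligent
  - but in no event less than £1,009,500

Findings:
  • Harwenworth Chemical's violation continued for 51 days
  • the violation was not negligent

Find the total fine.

£1,267,060

First 28 days: 28 × £11,320 = £316,960
Remaining days: (51 − 28) × £34,200 = £786,600
Per-day component: £316,960 + £786,600 = £1,103,560
Base plus per-day: £163,500 + £1,103,560 = £1,267,060
The violation was not negligent: no 60% increase.
Minimum £1,009,500: £1,267,060 meets the minimum, no increase.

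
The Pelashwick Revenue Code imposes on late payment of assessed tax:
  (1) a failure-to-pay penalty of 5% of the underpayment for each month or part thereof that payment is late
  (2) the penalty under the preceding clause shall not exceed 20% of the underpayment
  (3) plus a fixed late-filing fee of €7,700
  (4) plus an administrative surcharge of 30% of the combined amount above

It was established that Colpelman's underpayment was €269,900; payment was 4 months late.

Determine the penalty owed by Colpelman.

€80,184

Accrued rate: 5% × 4 = 20%, capped at 20% → 20%
Failure-to-pay penalty: 20% of €269,900 = €53,980
Penalty before surcharge: €53,980 + €7,700 = €61,680
Administrative surcharge: 30% of €61,680 = €18,504
Total penalty: €61,680 + €18,504 = €80,184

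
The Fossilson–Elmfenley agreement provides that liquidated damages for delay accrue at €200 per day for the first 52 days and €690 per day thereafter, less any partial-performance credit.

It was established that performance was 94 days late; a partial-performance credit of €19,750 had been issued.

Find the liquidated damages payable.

First 52 days: 52 × €200 = €10,400
Remaining days: (94 − 52) × €690 = €28,980
Accrued per-day damages: €10,400 + €28,980 = €39,380
Less partial-performance credit: €39,380 − €19,750 = €19,630

€19,630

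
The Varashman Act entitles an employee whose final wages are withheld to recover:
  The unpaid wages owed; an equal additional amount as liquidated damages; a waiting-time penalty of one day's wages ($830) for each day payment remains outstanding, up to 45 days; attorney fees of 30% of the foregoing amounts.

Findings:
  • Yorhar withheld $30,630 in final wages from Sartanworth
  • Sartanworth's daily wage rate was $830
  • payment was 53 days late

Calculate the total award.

Liquidated damages (equal amount): $30,630
Penalty days: min(53, 45) = 45
Waiting-time penalty: 45 × $830 = $37,350
Subtotal: $30,630 + $30,630 + $37,350 = $98,610
Attorney fees: 30% of $98,610 = $29,583
Total award: $98,610 + $29,583 = $128,193

$128,193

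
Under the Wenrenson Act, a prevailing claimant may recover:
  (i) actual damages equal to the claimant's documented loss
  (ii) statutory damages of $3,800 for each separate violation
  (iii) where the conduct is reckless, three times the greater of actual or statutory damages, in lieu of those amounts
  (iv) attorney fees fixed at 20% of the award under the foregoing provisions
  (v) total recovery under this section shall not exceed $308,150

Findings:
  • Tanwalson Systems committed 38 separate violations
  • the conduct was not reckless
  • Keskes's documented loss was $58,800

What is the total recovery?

$243,840

Statutory damages: 38 × $3,800 = $144,400
Conduct not reckless: the in-lieu enhancement does not apply.
Actual plus statutory damages: $58,800 + $144,400 = $203,200
Attorney fees: 20% of $203,200 = $40,640
Total before cap: $203,200 + $40,640 = $243,840
Cap at $308,150: $243,840 is within the cap, no reduction.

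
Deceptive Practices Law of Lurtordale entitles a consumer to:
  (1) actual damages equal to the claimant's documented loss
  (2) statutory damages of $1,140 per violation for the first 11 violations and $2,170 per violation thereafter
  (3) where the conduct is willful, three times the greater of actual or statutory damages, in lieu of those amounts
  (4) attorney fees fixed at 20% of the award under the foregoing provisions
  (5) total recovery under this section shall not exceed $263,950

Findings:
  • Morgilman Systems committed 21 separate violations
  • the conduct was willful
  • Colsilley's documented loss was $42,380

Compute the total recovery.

$152,568

First 11 violations: 11 × $1,140 = $12,540
Remaining violations: (21 − 11) × $2,170 = $21,700
Statutory damages: $12,540 + $21,700 = $34,240
Greater of actual damages ($42,380) or statutory damages ($34,240): $42,380
Trebled: 3 × $42,380 = $127,140
Attorney fees: 20% of $127,140 = $25,428
Total before cap: $127,140 + $25,428 = $152,568
Cap at $263,950: $152,568 is within the cap, no reduction.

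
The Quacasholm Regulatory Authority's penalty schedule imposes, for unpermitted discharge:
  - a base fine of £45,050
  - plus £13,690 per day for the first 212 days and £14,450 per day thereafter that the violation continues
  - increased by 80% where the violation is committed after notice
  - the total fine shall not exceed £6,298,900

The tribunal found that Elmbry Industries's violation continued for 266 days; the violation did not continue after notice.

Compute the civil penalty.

£3,727,630

First 212 days: 212 × £13,690 = £2,902,280
Remaining days: (266 − 212) × £14,450 = £780,300
Per-day component: £2,902,280 + £780,300 = £3,682,580
Base plus per-day: £45,050 + £3,682,580 = £3,727,630
The violation did not continue after notice: no 80% increase.
Cap at £6,298,900: £3,727,630 is within the cap, no reduction.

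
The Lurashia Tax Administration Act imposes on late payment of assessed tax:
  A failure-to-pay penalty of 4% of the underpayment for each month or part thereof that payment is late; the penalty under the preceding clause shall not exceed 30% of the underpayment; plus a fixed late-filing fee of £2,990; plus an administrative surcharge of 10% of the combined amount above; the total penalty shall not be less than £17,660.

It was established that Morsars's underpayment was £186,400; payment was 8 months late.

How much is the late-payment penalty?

Penalty: £64,801

Accrued rate: 4% × 8 = 32%, capped at 30% → 30%
Failure-to-pay penalty: 30% of £186,400 = £55,920
Penalty before surcharge: £55,920 + £2,990 = £58,910
Administrative surcharge: 10% of £58,910 = £5,891
Total penalty: £58,910 + £5,891 = £64,801
Minimum £17,660: £64,801 meets the minimum, no increase.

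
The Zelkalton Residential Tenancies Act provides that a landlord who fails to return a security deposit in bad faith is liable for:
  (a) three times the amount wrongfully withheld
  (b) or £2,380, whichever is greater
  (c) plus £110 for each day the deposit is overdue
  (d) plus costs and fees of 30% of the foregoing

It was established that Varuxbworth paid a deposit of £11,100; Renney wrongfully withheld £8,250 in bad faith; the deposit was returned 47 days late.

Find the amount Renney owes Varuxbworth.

£38,896

Trebled: 3 × £8,250 = £24,750
Minimum £2,380: £24,750 meets the minimum, no increase.
Late-return penalty: 47 × £110 = £5,170
Damages plus late penalty: £24,750 + £5,170 = £29,920
Costs and fees: 30% of £29,920 = £8,976
Total recovery: £29,920 + £8,976 = £38,896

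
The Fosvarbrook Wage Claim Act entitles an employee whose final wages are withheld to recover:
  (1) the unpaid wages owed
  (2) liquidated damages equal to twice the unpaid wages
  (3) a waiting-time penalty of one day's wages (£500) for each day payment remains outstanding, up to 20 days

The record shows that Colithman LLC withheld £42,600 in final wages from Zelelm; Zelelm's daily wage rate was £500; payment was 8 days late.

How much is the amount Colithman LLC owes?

£131,800

Doubled: 2 × £42,600 = £85,200
Penalty days: min(8, 20) = 8
Waiting-time penalty: 8 × £500 = £4,000
Total award: £42,600 + £85,200 + £4,000 = £131,800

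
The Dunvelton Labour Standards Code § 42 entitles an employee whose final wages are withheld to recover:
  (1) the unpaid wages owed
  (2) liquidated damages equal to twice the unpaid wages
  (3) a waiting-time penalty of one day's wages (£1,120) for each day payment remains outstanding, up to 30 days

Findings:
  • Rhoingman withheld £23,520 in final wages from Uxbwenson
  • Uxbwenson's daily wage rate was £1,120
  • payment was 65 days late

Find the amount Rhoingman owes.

Total award: £104,160

Doubled: 2 × £23,520 = £47,040
Penalty days: min(65, 30) = 30
Waiting-time penalty: 30 × £1,120 = £33,600
Total award: £23,520 + £47,040 + £33,600 = £104,160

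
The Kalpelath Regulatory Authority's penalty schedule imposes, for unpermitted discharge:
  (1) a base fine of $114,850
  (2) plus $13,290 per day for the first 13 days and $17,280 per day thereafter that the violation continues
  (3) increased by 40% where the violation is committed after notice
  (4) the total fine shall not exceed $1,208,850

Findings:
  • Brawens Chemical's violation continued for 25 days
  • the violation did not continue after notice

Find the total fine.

First 13 days: 13 × $13,290 = $172,770
Remaining days: (25 − 13) × $17,280 = $207,360
Per-day component: $172,770 + $207,360 = $380,130
Base plus per-day: $114,850 + $380,130 = $494,980
The violation did not continue after notice: no 40% increase.
Cap at $1,208,850: $494,980 is within the cap, no reduction.

Civil penalty: $494,980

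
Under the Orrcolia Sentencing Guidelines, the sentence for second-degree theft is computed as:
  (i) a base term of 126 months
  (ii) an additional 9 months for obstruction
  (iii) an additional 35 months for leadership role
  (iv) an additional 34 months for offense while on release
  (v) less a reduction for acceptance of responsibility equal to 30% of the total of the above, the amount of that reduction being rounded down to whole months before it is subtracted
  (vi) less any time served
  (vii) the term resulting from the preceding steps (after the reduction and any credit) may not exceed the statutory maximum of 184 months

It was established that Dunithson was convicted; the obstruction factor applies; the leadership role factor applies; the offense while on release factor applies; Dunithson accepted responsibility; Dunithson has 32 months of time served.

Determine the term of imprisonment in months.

111 months

Obstruction enhancement: +9 months
Leadership role enhancement: +35 months
Offense while on release enhancement: +34 months
Adjusted term: 126 months + 9 months + 35 months + 34 months = 204 months
Acceptance of responsibility reduction: 30% of 204 months = 61 months (rounded down)
After reduction: 204 − 61 = 143 months
Less time served: 143 months − 32 months = 111 months
Cap at 184 months: 111 months is within the cap, no reduction.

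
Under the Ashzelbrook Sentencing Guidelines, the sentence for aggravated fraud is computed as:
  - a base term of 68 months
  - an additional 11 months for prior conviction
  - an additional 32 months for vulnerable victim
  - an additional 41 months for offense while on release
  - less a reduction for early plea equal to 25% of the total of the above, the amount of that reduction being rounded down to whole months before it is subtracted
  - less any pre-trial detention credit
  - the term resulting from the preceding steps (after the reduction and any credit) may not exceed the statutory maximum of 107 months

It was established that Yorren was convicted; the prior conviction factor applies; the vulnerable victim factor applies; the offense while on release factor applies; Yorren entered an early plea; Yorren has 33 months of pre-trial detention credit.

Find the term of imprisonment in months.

Prior conviction enhancement: +11 months
Vulnerable victim enhancement: +32 months
Offense while on release enhancement: +41 months
Adjusted term: 68 months + 11 months + 32 months + 41 months = 152 months
Early plea reduction: 25% of 152 months = 38 months (rounded down)
After reduction: 152 − 38 = 114 months
Less pre-trial detention credit: 114 months − 33 months = 81 months
Cap at 107 months: 81 months is within the cap, no reduction.

81 months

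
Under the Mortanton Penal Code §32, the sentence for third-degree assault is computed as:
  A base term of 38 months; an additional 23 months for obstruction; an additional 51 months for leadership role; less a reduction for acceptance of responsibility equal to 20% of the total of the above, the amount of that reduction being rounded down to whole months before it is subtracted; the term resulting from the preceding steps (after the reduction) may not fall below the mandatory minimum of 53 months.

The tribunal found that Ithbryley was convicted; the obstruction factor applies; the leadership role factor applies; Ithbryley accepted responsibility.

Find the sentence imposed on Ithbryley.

Obstruction enhancement: +23 months
Leadership role enhancement: +51 months
Adjusted term: 38 months + 23 months + 51 months = 112 months
Acceptance of responsibility reduction: 20% of 112 months = 22 months (rounded down)
After reduction: 112 − 22 = 90 months
Minimum 53 months: 90 months meets the minimum, no increase.

Sentence: 90 months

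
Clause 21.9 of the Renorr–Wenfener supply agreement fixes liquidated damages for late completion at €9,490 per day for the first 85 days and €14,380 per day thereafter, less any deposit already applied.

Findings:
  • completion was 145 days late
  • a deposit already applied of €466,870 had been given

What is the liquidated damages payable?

€1,202,580

First 85 days: 85 × €9,490 = €806,650
Remaining days: (145 − 85) × €14,380 = €862,800
Accrued per-day damages: €806,650 + €862,800 = €1,669,450
Less deposit already applied: €1,669,450 − €466,870 = €1,202,580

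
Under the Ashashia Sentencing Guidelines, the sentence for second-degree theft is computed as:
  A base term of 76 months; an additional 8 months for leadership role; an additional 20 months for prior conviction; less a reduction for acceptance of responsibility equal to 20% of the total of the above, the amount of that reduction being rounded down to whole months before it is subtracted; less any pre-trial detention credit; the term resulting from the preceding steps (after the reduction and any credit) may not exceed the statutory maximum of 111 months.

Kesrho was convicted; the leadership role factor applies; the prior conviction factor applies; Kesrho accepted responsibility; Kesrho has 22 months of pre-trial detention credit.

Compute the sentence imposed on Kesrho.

Leadership role enhancement: +8 months
Prior conviction enhancement: +20 months
Adjusted term: 76 months + 8 months + 20 months = 104 months
Acceptance of responsibility reduction: 20% of 104 months = 20 months (rounded down)
After reduction: 104 − 20 = 84 months
Less pre-trial detention credit: 84 months − 22 months = 62 months
Cap at 111 months: 62 months is within the cap, no reduction.

62 months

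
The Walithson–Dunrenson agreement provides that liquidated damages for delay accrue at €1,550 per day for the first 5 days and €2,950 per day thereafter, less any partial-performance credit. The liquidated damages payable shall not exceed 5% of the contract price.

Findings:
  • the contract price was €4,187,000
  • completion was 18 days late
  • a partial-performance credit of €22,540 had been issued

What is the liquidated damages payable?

€23,560

First 5 days: 5 × €1,550 = €7,750
Remaining days: (18 − 5) × €2,950 = €38,350
Accrued per-day damages: €7,750 + €38,350 = €46,100
Less partial-performance credit: €46,100 − €22,540 = €23,560
Cap: 5% of €4,187,000 = €209,350
Cap at €209,350: €23,560 is within the cap, no reduction.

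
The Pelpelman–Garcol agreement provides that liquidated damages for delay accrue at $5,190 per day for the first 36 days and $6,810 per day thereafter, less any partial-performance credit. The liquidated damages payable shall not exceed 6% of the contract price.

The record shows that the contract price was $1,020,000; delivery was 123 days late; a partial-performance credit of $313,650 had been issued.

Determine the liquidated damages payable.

$61,200

First 36 days: 36 × $5,190 = $186,840
Remaining days: (123 − 36) × $6,810 = $592,470
Accrued per-day damages: $186,840 + $592,470 = $779,310
Less partial-performance credit: $779,310 − $313,650 = $465,660
Cap: 6% of $1,020,000 = $61,200
Cap at $61,200: $465,660 exceeds the cap → $61,200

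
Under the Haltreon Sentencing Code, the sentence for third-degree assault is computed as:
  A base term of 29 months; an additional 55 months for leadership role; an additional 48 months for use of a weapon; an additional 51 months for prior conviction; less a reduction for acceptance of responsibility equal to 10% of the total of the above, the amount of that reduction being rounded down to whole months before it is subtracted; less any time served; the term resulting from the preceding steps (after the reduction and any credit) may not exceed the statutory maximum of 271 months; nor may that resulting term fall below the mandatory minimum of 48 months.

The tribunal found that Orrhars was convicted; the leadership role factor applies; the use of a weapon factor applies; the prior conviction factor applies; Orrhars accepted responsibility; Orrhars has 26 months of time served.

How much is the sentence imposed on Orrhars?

139 months

Leadership role enhancement: +55 months
Use of a weapon enhancement: +48 months
Prior conviction enhancement: +51 months
Adjusted term: 29 months + 55 months + 48 months + 51 months = 183 months
Acceptance of responsibility reduction: 10% of 183 months = 18 months (rounded down)
After reduction: 183 − 18 = 165 months
Less time served: 165 months − 26 months = 139 months
Cap at 271 months: 139 months is within the cap, no reduction.
Minimum 48 months: 139 months meets the minimum, no increase.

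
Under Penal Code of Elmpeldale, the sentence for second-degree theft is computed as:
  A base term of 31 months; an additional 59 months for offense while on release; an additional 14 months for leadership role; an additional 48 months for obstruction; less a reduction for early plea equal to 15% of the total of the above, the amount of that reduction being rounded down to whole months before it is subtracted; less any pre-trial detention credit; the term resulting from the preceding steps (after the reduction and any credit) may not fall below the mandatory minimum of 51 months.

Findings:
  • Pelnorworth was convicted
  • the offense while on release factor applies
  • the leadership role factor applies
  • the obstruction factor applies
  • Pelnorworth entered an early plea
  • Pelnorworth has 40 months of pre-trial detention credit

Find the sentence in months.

90 months

Offense while on release enhancement: +59 months
Leadership role enhancement: +14 months
Obstruction enhancement: +48 months
Adjusted term: 31 months + 59 months + 14 months + 48 months = 152 months
Early plea reduction: 15% of 152 months = 22 months (rounded down)
After reduction: 152 − 22 = 130 months
Less pre-trial detention credit: 130 months − 40 months = 90 months
Minimum 51 months: 90 months meets the minimum, no increase.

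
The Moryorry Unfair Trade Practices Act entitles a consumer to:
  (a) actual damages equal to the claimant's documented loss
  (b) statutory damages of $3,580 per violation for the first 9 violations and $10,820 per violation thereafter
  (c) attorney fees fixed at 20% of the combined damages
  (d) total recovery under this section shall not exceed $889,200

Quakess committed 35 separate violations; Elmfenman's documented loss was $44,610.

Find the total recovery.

First 9 violations: 9 × $3,580 = $32,220
Remaining violations: (35 − 9) × $10,820 = $281,320
Statutory damages: $32,220 + $281,320 = $313,540
Combined damages: $44,610 + $313,540 = $358,150
Attorney fees: 20% of $358,150 = $71,630
Total before cap: $358,150 + $71,630 = $429,780
Cap at $889,200: $429,780 is within the cap, no reduction.

$429,780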